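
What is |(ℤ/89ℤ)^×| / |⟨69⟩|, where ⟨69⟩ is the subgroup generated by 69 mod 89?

The order of 69 must divide φ(89) = 89 − 1 = 88 = 2^3 · 11.
Divisors of 88: 1, 2, 4, 8, 11, 22, 44, 88.
Check 69^d mod 89 for each divisor in increasing order:
69^1 ≡ 69
69^2 ≡ 44
69^4 ≡ 67
69^8 ≡ 39
69^11 ≡ 34
69^22 ≡ 88
69^44 ≡ 1
Thus |⟨69⟩| = ord(69) = 44.
The index is φ(89) / ord(69) = 88 / 44 = 2.

2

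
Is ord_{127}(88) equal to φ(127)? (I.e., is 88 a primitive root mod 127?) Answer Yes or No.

No

φ(127) = 127 − 1 = 126 = 2 · 3^2 · 7.
Test 88^(126/q) mod 127 for each prime factor q of 126:
88^63 ≡ 1 (mod 127)  [q = 2: ≡ 1 ✗]
88^42 ≡ 19 (mod 127)  [q = 3: ≢ 1 ✓]
88^18 ≡ 2 (mod 127)  [q = 7: ≢ 1 ✓]
Since 88^63 ≡ 1, the order of 88 divides 63 < 126, so 88 is not a primitive root.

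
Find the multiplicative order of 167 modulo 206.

17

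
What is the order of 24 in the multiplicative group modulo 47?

Since 24 ∈ (Z/47Z)^×, its order divides φ(47) = 47 − 1 = 46 = 2 · 23.
Divisors of 46: 1, 2, 23, 46.
Check 24^d mod 47 for each divisor in increasing order:
24^1 ≡ 24
24^2 ≡ 12
24^23 ≡ 1
So ord_47(24) = 23.

23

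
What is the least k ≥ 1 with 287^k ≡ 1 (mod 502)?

125

ord(287) | φ(502) = φ(2)·φ(251) = 1·250 = 250 = 2 · 5^3.
Divisors of 250: 1, 2, 5, 10, 25, 50, 125, 250.
Check 287^d mod 502 for each divisor in increasing order:
287^1 ≡ 287 (mod 502)
287^2 ≡ 41 (mod 502)
287^5 ≡ 25 (mod 502)
287^10 ≡ 123 (mod 502)
287^25 ≡ 219 (mod 502)
287^50 ≡ 271 (mod 502)
287^125 ≡ 1 (mod 502) ✓
Therefore the multiplicative order of 287 modulo 502 is 125.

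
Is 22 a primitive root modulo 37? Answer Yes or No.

Yes

φ(37) = 37 − 1 = 36 = 2^2 · 3^2.
Test 22^(36/q) mod 37 for each prime factor q of 36:
22^18 ≡ 36 (mod 37)  [q = 2: ≢ 1 ✓]
22^12 ≡ 26 (mod 37)  [q = 3: ≢ 1 ✓]
None equal 1, so ord_37(22) = 36: 22 is a primitive root.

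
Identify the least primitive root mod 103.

φ(103) = 103 − 1 = 102 = 2 · 3 · 17.
Test candidates g = 2, 3, … against the prime factors q ∈ {2, 3, 17} of φ(103): g is a generator iff g^(102/q) ≢ 1 for every such q.
g = 2: 2^51 ≡ 1 — hits 1, so not a primitive root.
g = 3: 3^51 ≡ 102; 3^34 ≡ 1 — hits 1, so not a primitive root.
g = 4: 4^51 ≡ 1 — hits 1, so not a primitive root.
g = 5: 5^51 ≡ 102; 5^34 ≡ 56; 5^6 ≡ 72 — none is 1, so 5 is a primitive root.
Hence the least primitive root of 103 is 5.

5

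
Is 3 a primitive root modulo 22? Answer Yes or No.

No

φ(22) = φ(2)·φ(11) = 1·10 = 10 = 2 · 5.
An element g generates (Z/22Z)^× iff g^(10/q) ≢ 1 (mod 22) for each prime q ∈ {2, 5}.
3^5 ≡ 1 (mod 22)  [q = 2: ≡ 1 ✗]
3^2 ≡ 9 (mod 22)  [q = 5: ≢ 1 ✓]
Since 3^5 ≡ 1, the order of 3 divides 5 < 10, so 3 is not a primitive root.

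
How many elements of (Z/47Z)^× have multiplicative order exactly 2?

1

φ(47) = 47 − 1 = 46 = 2 · 23.
(Z/47Z)^× is cyclic (|G| = 46); a cyclic group of order m has exactly φ(d) elements of each order d | m, and none otherwise.
2 | 46, and φ(2) = 2 − 1 = 1.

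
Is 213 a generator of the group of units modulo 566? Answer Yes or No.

Yes

φ(566) = φ(2)·φ(283) = 1·282 = 282 = 2 · 3 · 47.
Test 213^(282/q) mod 566 for each prime factor q of 282:
213^141 ≡ 565 (mod 566)  [q = 2: ≢ 1 ✓]
213^94 ≡ 521 (mod 566)  [q = 3: ≢ 1 ✓]
213^6 ≡ 299 (mod 566)  [q = 47: ≢ 1 ✓]
Every test exponent gives a nontrivial residue, hence 213 generates the full group.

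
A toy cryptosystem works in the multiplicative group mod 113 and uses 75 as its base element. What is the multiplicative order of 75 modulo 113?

By Lagrange's theorem, ord_113(75) divides φ(113) = 113 − 1 = 112 = 2^4 · 7.
Divisors of 112: 1, 2, 4, 7, 8, 14, 16, 28, 56, 112.
Compute 75^d (mod 113) for the divisors d until we hit 1:
75^1 ≡ 75
75^2 ≡ 88
75^4 ≡ 60
75^7 ≡ 48
75^8 ≡ 97
75^14 ≡ 44
75^16 ≡ 30
75^28 ≡ 15
75^56 ≡ 112
75^112 ≡ 1
Hence ord(75) = 112.

112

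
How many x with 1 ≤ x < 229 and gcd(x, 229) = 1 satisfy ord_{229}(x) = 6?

2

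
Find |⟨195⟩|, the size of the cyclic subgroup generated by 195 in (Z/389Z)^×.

388

ord(195) | φ(389) = 389 − 1 = 388 = 2^2 · 97.
Divisors of 388: 1, 2, 4, 97, 194, 388.
Test each divisor d:
195^1 ≡ 195 (mod 389)
195^2 ≡ 292 (mod 389)
195^4 ≡ 73 (mod 389)
195^97 ≡ 274 (mod 389)
195^194 ≡ 388 (mod 389)
195^388 ≡ 1 (mod 389) ✓
So ord_389(195) = 388.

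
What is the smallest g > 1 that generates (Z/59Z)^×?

2

φ(59) = 59 − 1 = 58 = 2 · 29.
Test candidates g = 2, 3, … against the prime factors q ∈ {2, 29} of φ(59): g is a generator iff g^(58/q) ≢ 1 for every such q.
g = 2: 2^29 ≡ 58; 2^2 ≡ 4 — none is 1, so 2 is a primitive root.
So 2 is the smallest generator of (Z/59Z)^×.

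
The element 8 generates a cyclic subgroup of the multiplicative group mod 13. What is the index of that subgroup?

3

By Lagrange's theorem, ord_13(8) divides φ(13) = 13 − 1 = 12 = 2^2 · 3.
Divisors of 12: 1, 2, 3, 4, 6, 12.
Compute 8^d (mod 13) for the divisors d until we hit 1:
8^1 ≡ 8
8^2 ≡ 12
8^3 ≡ 5
8^4 ≡ 1
So ord_13(8) = 4, hence |⟨8⟩| = 4.
The index is φ(13) / ord(8) = 12 / 4 = 3.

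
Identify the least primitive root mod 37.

2

φ(37) = 37 − 1 = 36 = 2^2 · 3^2.
g is a primitive root iff g^(36/q) ≢ 1 (mod 37) for each prime q ∈ {2, 3}.
g = 2: 2^18 ≡ 36; 2^12 ≡ 26 — none is 1, so 2 is a primitive root.
The smallest primitive root modulo 37 is 2.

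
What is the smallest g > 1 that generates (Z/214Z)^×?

5

φ(214) = φ(2)·φ(107) = 1·106 = 106 = 2 · 53.
Test candidates g = 2, 3, … against the prime factors q ∈ {2, 53} of φ(214): g is a generator iff g^(106/q) ≢ 1 for every such q.
g = 2: gcd(2, 214) = 2 > 1, not a unit — skip.
g = 3: 3^53 ≡ 1 — hits 1, so not a primitive root.
g = 4: gcd(4, 214) = 2 > 1, not a unit — skip.
g = 5: 5^53 ≡ 213; 5^2 ≡ 25 — none is 1, so 5 is a primitive root.
The smallest primitive root modulo 214 is 5.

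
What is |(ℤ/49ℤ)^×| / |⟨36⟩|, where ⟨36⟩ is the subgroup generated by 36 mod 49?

By Lagrange's theorem, ord_49(36) divides φ(49) = φ(7^2) = 7·(7−1) = 42 = 2 · 3 · 7.
Divisors of 42: 1, 2, 3, 6, 7, 14, 21, 42.
Evaluate successive powers at the divisors of 42:
36^1 ≡ 36
36^2 ≡ 22
36^3 ≡ 8
36^6 ≡ 15
36^7 ≡ 1
So ord_49(36) = 7, hence |⟨36⟩| = 7.
The index is φ(49) / ord(36) = 42 / 7 = 6.

6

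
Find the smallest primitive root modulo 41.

6

φ(41) = 41 − 1 = 40 = 2^3 · 5.
Test candidates g = 2, 3, … against the prime factors q ∈ {2, 5} of φ(41): g is a generator iff g^(40/q) ≢ 1 for every such q.
g = 2: 2^20 ≡ 1 — hits 1, so not a primitive root.
g = 3: 3^20 ≡ 40; 3^8 ≡ 1 — hits 1, so not a primitive root.
g = 4: 4^20 ≡ 1 — hits 1, so not a primitive root.
g = 5: 5^20 ≡ 1 — hits 1, so not a primitive root.
g = 6: 6^20 ≡ 40; 6^8 ≡ 10 — none is 1, so 6 is a primitive root.
Hence the least primitive root of 41 is 6.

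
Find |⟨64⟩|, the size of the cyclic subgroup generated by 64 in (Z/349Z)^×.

58

Since 64 ∈ (Z/349Z)^×, its order divides φ(349) = 349 − 1 = 348 = 2^2 · 3 · 29.
Divisors of 348: 1, 2, 3, 4, 6, 12, 29, 58, 87, 116, 174, 348.
Check 64^d mod 349 for each divisor in increasing order:
64^1 ≡ 64 (mod 349)
64^2 ≡ 257 (mod 349)
64^3 ≡ 45 (mod 349)
64^4 ≡ 88 (mod 349)
64^6 ≡ 280 (mod 349)
64^12 ≡ 224 (mod 349)
64^29 ≡ 348 (mod 349)
64^58 ≡ 1 (mod 349) ✓
Hence ord(64) = 58.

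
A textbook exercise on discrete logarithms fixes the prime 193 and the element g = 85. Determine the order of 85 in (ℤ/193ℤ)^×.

6

ord(85) | φ(193) = 193 − 1 = 192 = 2^6 · 3.
Divisors of 192: 1, 2, 3, 4, 6, 8, 12, 16, 24, 32, 48, 64, 96, 192.
Check 85^d mod 193 for each divisor in increasing order:
85^1 ≡ 85 (mod 193)
85^2 ≡ 84 (mod 193)
85^3 ≡ 192 (mod 193)
85^4 ≡ 108 (mod 193)
85^6 ≡ 1 (mod 193) ✓
So ord_193(85) = 6.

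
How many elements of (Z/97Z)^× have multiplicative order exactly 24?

8

φ(97) = 97 − 1 = 96 = 2^5 · 3.
(Z/97Z)^× is cyclic (|G| = 96); a cyclic group of order m has exactly φ(d) elements of each order d | m, and none otherwise.
24 = 2^3 · 3 divides 96, and φ(24) = 8.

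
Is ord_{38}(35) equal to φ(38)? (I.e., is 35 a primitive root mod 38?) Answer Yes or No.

No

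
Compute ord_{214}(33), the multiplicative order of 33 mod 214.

53

The order of 33 must divide φ(214) = φ(2)·φ(107) = 1·106 = 106 = 2 · 53.
Divisors of 106: 1, 2, 53, 106.
Check 33^d mod 214 for each divisor in increasing order:
33^1 ≡ 33
33^2 ≡ 19
33^53 ≡ 1
So ord_214(33) = 53.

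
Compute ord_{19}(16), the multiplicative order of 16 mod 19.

9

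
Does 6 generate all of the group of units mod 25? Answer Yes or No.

No

φ(25) = φ(5^2) = 5·(5−1) = 20 = 2^2 · 5.
It suffices to check that the order of 6 is not a proper divisor of 20: compute 6^(20/q) for q ∈ {2, 5}.
6^10 ≡ 1 (mod 25)  [q = 2: ≡ 1 ✗]
6^4 ≡ 21 (mod 25)  [q = 5: ≢ 1 ✓]
The check at q = 2 fails, so 6 generates a proper subgroup.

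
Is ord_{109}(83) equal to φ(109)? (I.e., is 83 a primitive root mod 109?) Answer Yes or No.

φ(109) = 109 − 1 = 108 = 2^2 · 3^3.
83 is a primitive root mod 109 iff 83^(φ(109)/q) ≢ 1 for every prime q | φ(109), i.e. q ∈ {2, 3}.
83^54 ≡ 1 (mod 109)  [q = 2: ≡ 1 ✗]
83^36 ≡ 63 (mod 109)  [q = 3: ≢ 1 ✓]
83^54 ≡ 1 shows ord(83) | 54, strictly less than φ(109); not a primitive root.

No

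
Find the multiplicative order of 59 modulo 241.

Since 59 ∈ (Z/241Z)^×, its order divides φ(241) = 241 − 1 = 240 = 2^4 · 3 · 5.
Divisors of 240: 1, 2, 3, 4, 5, 6, 8, 10, 12, 15, 16, 20, 24, 30, 40, 48, 60, 80, 120, 240.
Evaluate successive powers at the divisors of 240:
59^1 ≡ 59 (mod 241)
59^2 ≡ 107 (mod 241)
59^3 ≡ 47 (mod 241)
59^4 ≡ 122 (mod 241)
59^5 ≡ 209 (mod 241)
59^6 ≡ 40 (mod 241)
59^8 ≡ 183 (mod 241)
59^10 ≡ 60 (mod 241)
59^12 ≡ 154 (mod 241)
59^15 ≡ 8 (mod 241)
59^16 ≡ 231 (mod 241)
59^20 ≡ 226 (mod 241)
59^24 ≡ 98 (mod 241)
59^30 ≡ 64 (mod 241)
59^40 ≡ 225 (mod 241)
59^48 ≡ 205 (mod 241)
59^60 ≡ 240 (mod 241)
59^80 ≡ 15 (mod 241)
59^120 ≡ 1 (mod 241) ✓
Therefore the multiplicative order of 59 modulo 241 is 120.

120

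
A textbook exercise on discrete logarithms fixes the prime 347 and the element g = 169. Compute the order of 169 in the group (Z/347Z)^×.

Since 169 ∈ (Z/347Z)^×, its order divides φ(347) = 347 − 1 = 346 = 2 · 173.
Divisors of 346: 1, 2, 173, 346.
Test each divisor d:
169^1 ≡ 169 (mod 347)
169^2 ≡ 107 (mod 347)
169^173 ≡ 1 (mod 347) ✓
Therefore the multiplicative order of 169 modulo 347 is 173.

173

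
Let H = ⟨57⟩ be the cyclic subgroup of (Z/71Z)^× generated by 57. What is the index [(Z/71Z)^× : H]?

The order of 57 must divide φ(71) = 71 − 1 = 70 = 2 · 5 · 7.
Divisors of 70: 1, 2, 5, 7, 10, 14, 35, 70.
Test each divisor d:
57^1 ≡ 57 (mod 71)
57^2 ≡ 54 (mod 71)
57^5 ≡ 1 (mod 71) ✓
The order of 57 is 5, so the subgroup it generates has 5 elements.
The index is φ(71) / ord(57) = 70 / 5 = 14.

14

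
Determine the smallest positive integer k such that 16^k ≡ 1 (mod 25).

5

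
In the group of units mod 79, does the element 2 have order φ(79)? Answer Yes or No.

No

φ(79) = 79 − 1 = 78 = 2 · 3 · 13.
It suffices to check that the order of 2 is not a proper divisor of 78: compute 2^(78/q) for q ∈ {2, 3, 13}.
2^39 ≡ 1 (mod 79)  [q = 2: ≡ 1 ✗]
2^26 ≡ 23 (mod 79)  [q = 3: ≢ 1 ✓]
2^6 ≡ 64 (mod 79)  [q = 13: ≢ 1 ✓]
Since 2^39 ≡ 1, the order of 2 divides 39 < 78, so 2 is not a primitive root.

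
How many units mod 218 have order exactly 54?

18

φ(218) = φ(2)·φ(109) = 1·108 = 108 = 2^2 · 3^3.
Since (Z/218Z)^× is cyclic of order 108, the number of elements of order d is φ(d) when d | 108 and 0 otherwise.
54 = 2 · 3^3 divides 108, and φ(54) = 18.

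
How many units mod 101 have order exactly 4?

φ(101) = 101 − 1 = 100 = 2^2 · 5^2.
In a cyclic group of order 100, there are φ(d) elements of order d for each divisor d of 100, and zero for non-divisors.
4 = 2^2 divides 100, and φ(4) = 2.

2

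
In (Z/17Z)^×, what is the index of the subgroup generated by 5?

1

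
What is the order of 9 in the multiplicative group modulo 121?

Since 9 ∈ (Z/121Z)^×, its order divides φ(121) = φ(11^2) = 11·(11−1) = 110 = 2 · 5 · 11.
Divisors of 110: 1, 2, 5, 10, 11, 22, 55, 110.
Evaluate successive powers at the divisors of 110:
9^1 ≡ 9
9^2 ≡ 81
9^5 ≡ 1
Hence ord(9) = 5.

5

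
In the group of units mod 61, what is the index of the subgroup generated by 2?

1

The order of 2 must divide φ(61) = 61 − 1 = 60 = 2^2 · 3 · 5.
Divisors of 60: 1, 2, 3, 4, 5, 6, 10, 12, 15, 20, 30, 60.
Compute 2^d (mod 61) for the divisors d until we hit 1:
2^1 ≡ 2 (mod 61)
2^2 ≡ 4 (mod 61)
2^3 ≡ 8 (mod 61)
2^4 ≡ 16 (mod 61)
2^5 ≡ 32 (mod 61)
2^6 ≡ 3 (mod 61)
2^10 ≡ 48 (mod 61)
2^12 ≡ 9 (mod 61)
2^15 ≡ 11 (mod 61)
2^20 ≡ 47 (mod 61)
2^30 ≡ 60 (mod 61)
2^60 ≡ 1 (mod 61) ✓
Thus |⟨2⟩| = ord(2) = 60.
Index = |(Z/61Z)^×| / |⟨2⟩| = 60 / 60 = 1.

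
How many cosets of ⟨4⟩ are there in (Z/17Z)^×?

Since 4 ∈ (Z/17Z)^×, its order divides φ(17) = 17 − 1 = 16 = 2^4.
Divisors of 16: 1, 2, 4, 8, 16.
Evaluate successive powers at the divisors of 16:
4^1 ≡ 4
4^2 ≡ 16
4^4 ≡ 1
Thus |⟨4⟩| = ord(4) = 4.
Index = |(Z/17Z)^×| / |⟨4⟩| = 16 / 4 = 4.

4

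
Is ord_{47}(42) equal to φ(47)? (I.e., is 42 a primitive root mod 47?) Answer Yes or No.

φ(47) = 47 − 1 = 46 = 2 · 23.
42 is a primitive root mod 47 iff 42^(φ(47)/q) ≢ 1 for every prime q | φ(47), i.e. q ∈ {2, 23}.
42^23 ≡ 1 (mod 47)  [q = 2: ≡ 1 ✗]
42^2 ≡ 25 (mod 47)  [q = 23: ≢ 1 ✓]
Since 42^23 ≡ 1, the order of 42 divides 23 < 46, so 42 is not a primitive root.

No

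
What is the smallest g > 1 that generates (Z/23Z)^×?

5

φ(23) = 23 − 1 = 22 = 2 · 11.
g is a primitive root iff g^(22/q) ≢ 1 (mod 23) for each prime q ∈ {2, 11}.
g = 2: 2^11 ≡ 1 — hits 1, so not a primitive root.
g = 3: 3^11 ≡ 1 — hits 1, so not a primitive root.
g = 4: 4^11 ≡ 1 — hits 1, so not a primitive root.
g = 5: 5^11 ≡ 22; 5^2 ≡ 2 — none is 1, so 5 is a primitive root.
So 5 is the smallest generator of (Z/23Z)^×.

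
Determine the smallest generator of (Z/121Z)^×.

2

φ(121) = φ(11^2) = 11·(11−1) = 110 = 2 · 5 · 11.
g is a primitive root iff g^(110/q) ≢ 1 (mod 121) for each prime q ∈ {2, 5, 11}.
g = 2: 2^55 ≡ 120; 2^22 ≡ 81; 2^10 ≡ 56 — none is 1, so 2 is a primitive root.
Hence the least primitive root of 121 is 2.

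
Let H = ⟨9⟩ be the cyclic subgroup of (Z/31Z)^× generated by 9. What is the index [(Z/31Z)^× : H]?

2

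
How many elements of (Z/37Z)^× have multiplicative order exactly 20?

φ(37) = 37 − 1 = 36 = 2^2 · 3^2.
In a cyclic group of order 36, there are φ(d) elements of order d for each divisor d of 36, and zero for non-divisors.
Since 20 ∤ 36, the count is 0.

0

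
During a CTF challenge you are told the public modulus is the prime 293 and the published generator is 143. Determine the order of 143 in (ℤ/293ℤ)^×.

146

Since 143 ∈ (Z/293Z)^×, its order divides φ(293) = 293 − 1 = 292 = 2^2 · 73.
Divisors of 292: 1, 2, 4, 73, 146, 292.
Evaluate successive powers at the divisors of 292:
143^1 ≡ 143 (mod 293)
143^2 ≡ 232 (mod 293)
143^4 ≡ 205 (mod 293)
143^73 ≡ 292 (mod 293)
143^146 ≡ 1 (mod 293) ✓
Therefore the multiplicative order of 143 modulo 293 is 146.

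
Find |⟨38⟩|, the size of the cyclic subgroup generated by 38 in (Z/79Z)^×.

By Lagrange's theorem, ord_79(38) divides φ(79) = 79 − 1 = 78 = 2 · 3 · 13.
Divisors of 78: 1, 2, 3, 6, 13, 26, 39, 78.
Check 38^d mod 79 for each divisor in increasing order:
38^1 ≡ 38 (mod 79)
38^2 ≡ 22 (mod 79)
38^3 ≡ 46 (mod 79)
38^6 ≡ 62 (mod 79)
38^13 ≡ 1 (mod 79) ✓
So ord_79(38) = 13.

13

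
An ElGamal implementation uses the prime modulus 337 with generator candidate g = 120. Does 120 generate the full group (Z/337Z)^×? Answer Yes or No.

Yes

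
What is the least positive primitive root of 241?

φ(241) = 241 − 1 = 240 = 2^4 · 3 · 5.
g is a primitive root iff g^(240/q) ≢ 1 (mod 241) for each prime q ∈ {2, 3, 5}.
g = 2: 2^120 ≡ 1 — hits 1, so not a primitive root.
g = 3: 3^120 ≡ 1 — hits 1, so not a primitive root.
g = 4: 4^120 ≡ 1 — hits 1, so not a primitive root.
g = 5: 5^120 ≡ 1 — hits 1, so not a primitive root.
g = 6: 6^120 ≡ 1 — hits 1, so not a primitive root.
g = 7: 7^120 ≡ 240; 7^80 ≡ 15; 7^48 ≡ 91 — none is 1, so 7 is a primitive root.
The smallest primitive root modulo 241 is 7.

7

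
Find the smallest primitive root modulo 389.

φ(389) = 389 − 1 = 388 = 2^2 · 97.
g is a primitive root iff g^(388/q) ≢ 1 (mod 389) for each prime q ∈ {2, 97}.
g = 2: 2^194 ≡ 388; 2^4 ≡ 16 — none is 1, so 2 is a primitive root.
Hence the least primitive root of 389 is 2.

2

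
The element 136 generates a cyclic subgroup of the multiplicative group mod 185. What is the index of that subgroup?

By Lagrange's theorem, ord_185(136) divides φ(185) = φ(5·37) = (5−1)·(37−1) = 4·36 = 144 = 2^4 · 3^2.
Divisors of 144: 1, 2, 3, 4, 6, 8, 9, 12, 16, 18, 24, 36, 48, 72, 144.
Test each divisor d:
136^1 ≡ 136 (mod 185)
136^2 ≡ 181 (mod 185)
136^3 ≡ 11 (mod 185)
136^4 ≡ 16 (mod 185)
136^6 ≡ 121 (mod 185)
136^8 ≡ 71 (mod 185)
136^9 ≡ 36 (mod 185)
136^12 ≡ 26 (mod 185)
136^16 ≡ 46 (mod 185)
136^18 ≡ 1 (mod 185) ✓
The order of 136 is 18, so the subgroup it generates has 18 elements.
The index is φ(185) / ord(136) = 144 / 18 = 8.

8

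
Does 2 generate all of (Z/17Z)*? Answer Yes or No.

No

φ(17) = 17 − 1 = 16 = 2^4.
Test 2^(16/q) mod 17 for each prime factor q of 16:
2^8 ≡ 1 (mod 17)  [q = 2: ≡ 1 ✗]
2^8 ≡ 1 shows ord(2) | 8, strictly less than φ(17); not a primitive root.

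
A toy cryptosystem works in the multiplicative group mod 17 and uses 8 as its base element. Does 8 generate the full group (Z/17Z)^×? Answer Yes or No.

No

φ(17) = 17 − 1 = 16 = 2^4.
Test 8^(16/q) mod 17 for each prime factor q of 16:
8^8 ≡ 1 (mod 17)  [q = 2: ≡ 1 ✗]
Since 8^8 ≡ 1, the order of 8 divides 8 < 16, so 8 is not a primitive root.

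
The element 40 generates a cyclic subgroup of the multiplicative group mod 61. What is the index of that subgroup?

5

The order of 40 must divide φ(61) = 61 − 1 = 60 = 2^2 · 3 · 5.
Divisors of 60: 1, 2, 3, 4, 5, 6, 10, 12, 15, 20, 30, 60.
Evaluate successive powers at the divisors of 60:
40^1 ≡ 40 (mod 61)
40^2 ≡ 14 (mod 61)
40^3 ≡ 11 (mod 61)
40^4 ≡ 13 (mod 61)
40^5 ≡ 32 (mod 61)
40^6 ≡ 60 (mod 61)
40^10 ≡ 48 (mod 61)
40^12 ≡ 1 (mod 61) ✓
Thus |⟨40⟩| = ord(40) = 12.
Index = |(Z/61Z)^×| / |⟨40⟩| = 60 / 12 = 5.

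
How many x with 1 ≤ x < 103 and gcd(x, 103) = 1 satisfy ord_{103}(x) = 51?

φ(103) = 103 − 1 = 102 = 2 · 3 · 17.
Since (Z/103Z)^× is cyclic of order 102, the number of elements of order d is φ(d) when d | 102 and 0 otherwise.
51 = 3 · 17 divides 102, and φ(51) = 32.

32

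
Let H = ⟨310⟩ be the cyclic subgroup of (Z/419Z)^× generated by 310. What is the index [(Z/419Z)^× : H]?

By Lagrange's theorem, ord_419(310) divides φ(419) = 419 − 1 = 418 = 2 · 11 · 19.
Divisors of 418: 1, 2, 11, 19, 22, 38, 209, 418.
Test each divisor d:
310^1 ≡ 310 (mod 419)
310^2 ≡ 149 (mod 419)
310^11 ≡ 248 (mod 419)
310^19 ≡ 129 (mod 419)
310^22 ≡ 330 (mod 419)
310^38 ≡ 300 (mod 419)
310^209 ≡ 1 (mod 419) ✓
So ord_419(310) = 209, hence |⟨310⟩| = 209.
Index = |(Z/419Z)^×| / |⟨310⟩| = 418 / 209 = 2.

2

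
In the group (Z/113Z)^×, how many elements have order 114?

0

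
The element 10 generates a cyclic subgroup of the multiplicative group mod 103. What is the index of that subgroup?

3

By Lagrange's theorem, ord_103(10) divides φ(103) = 103 − 1 = 102 = 2 · 3 · 17.
Divisors of 102: 1, 2, 3, 6, 17, 34, 51, 102.
Compute 10^d (mod 103) for the divisors d until we hit 1:
10^1 ≡ 10 (mod 103)
10^2 ≡ 100 (mod 103)
10^3 ≡ 73 (mod 103)
10^6 ≡ 76 (mod 103)
10^17 ≡ 102 (mod 103)
10^34 ≡ 1 (mod 103) ✓
Thus |⟨10⟩| = ord(10) = 34.
Index = |(Z/103Z)^×| / |⟨10⟩| = 102 / 34 = 3.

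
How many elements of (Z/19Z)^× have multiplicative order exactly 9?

6

φ(19) = 19 − 1 = 18 = 2 · 3^2.
Since (Z/19Z)^× is cyclic of order 18, the number of elements of order d is φ(d) when d | 18 and 0 otherwise.
9 = 3^2 divides 18, and φ(9) = 6.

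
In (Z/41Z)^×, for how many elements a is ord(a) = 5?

4

φ(41) = 41 − 1 = 40 = 2^3 · 5.
In a cyclic group of order 40, there are φ(d) elements of order d for each divisor d of 40, and zero for non-divisors.
5 | 40, and φ(5) = 5 − 1 = 4.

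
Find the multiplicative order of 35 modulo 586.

The order of 35 must divide φ(586) = φ(2)·φ(293) = 1·292 = 292 = 2^2 · 73.
Divisors of 292: 1, 2, 4, 73, 146, 292.
Test each divisor d:
35^1 ≡ 35
35^2 ≡ 53
35^4 ≡ 465
35^73 ≡ 585
35^146 ≡ 1
Therefore the multiplicative order of 35 modulo 586 is 146.

146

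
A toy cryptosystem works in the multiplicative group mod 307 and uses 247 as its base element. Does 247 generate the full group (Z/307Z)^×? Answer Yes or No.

Yes

φ(307) = 307 − 1 = 306 = 2 · 3^2 · 17.
247 is a primitive root mod 307 iff 247^(φ(307)/q) ≢ 1 for every prime q | φ(307), i.e. q ∈ {2, 3, 17}.
247^153 ≡ 306 (mod 307)  [q = 2: ≢ 1 ✓]
247^102 ≡ 289 (mod 307)  [q = 3: ≢ 1 ✓]
247^18 ≡ 304 (mod 307)  [q = 17: ≢ 1 ✓]
All checks pass, so 247 has order 306 and is a primitive root modulo 307.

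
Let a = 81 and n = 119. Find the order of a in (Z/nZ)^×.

12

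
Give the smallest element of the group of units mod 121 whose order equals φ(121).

φ(121) = φ(11^2) = 11·(11−1) = 110 = 2 · 5 · 11.
g is a primitive root iff g^(110/q) ≢ 1 (mod 121) for each prime q ∈ {2, 5, 11}.
g = 2: 2^55 ≡ 120; 2^22 ≡ 81; 2^10 ≡ 56 — none is 1, so 2 is a primitive root.
The smallest primitive root modulo 121 is 2.

2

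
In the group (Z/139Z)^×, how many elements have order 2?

φ(139) = 139 − 1 = 138 = 2 · 3 · 23.
Since (Z/139Z)^× is cyclic of order 138, the number of elements of order d is φ(d) when d | 138 and 0 otherwise.
2 | 138, and φ(2) = 2 − 1 = 1.

1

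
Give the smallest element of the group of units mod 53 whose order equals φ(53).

2

φ(53) = 53 − 1 = 52 = 2^2 · 13.
g is a primitive root iff g^(52/q) ≢ 1 (mod 53) for each prime q ∈ {2, 13}.
g = 2: 2^26 ≡ 52; 2^4 ≡ 16 — none is 1, so 2 is a primitive root.
The smallest primitive root modulo 53 is 2.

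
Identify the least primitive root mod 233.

3

φ(233) = 233 − 1 = 232 = 2^3 · 29.
Test candidates g = 2, 3, … against the prime factors q ∈ {2, 29} of φ(233): g is a generator iff g^(232/q) ≢ 1 for every such q.
g = 2: 2^116 ≡ 1 — hits 1, so not a primitive root.
g = 3: 3^116 ≡ 232; 3^8 ≡ 37 — none is 1, so 3 is a primitive root.
Hence the least primitive root of 233 is 3.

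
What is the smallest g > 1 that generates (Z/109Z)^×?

φ(109) = 109 − 1 = 108 = 2^2 · 3^3.
g is a primitive root iff g^(108/q) ≢ 1 (mod 109) for each prime q ∈ {2, 3}.
g = 2: 2^54 ≡ 108; 2^36 ≡ 1 — hits 1, so not a primitive root.
g = 3: 3^54 ≡ 1 — hits 1, so not a primitive root.
g = 4: 4^54 ≡ 1 — hits 1, so not a primitive root.
g = 5: 5^54 ≡ 1 — hits 1, so not a primitive root.
g = 6: 6^54 ≡ 108; 6^36 ≡ 63 — none is 1, so 6 is a primitive root.
The smallest primitive root modulo 109 is 6.

6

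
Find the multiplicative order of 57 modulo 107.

53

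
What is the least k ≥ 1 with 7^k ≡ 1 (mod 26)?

12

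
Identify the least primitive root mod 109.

φ(109) = 109 − 1 = 108 = 2^2 · 3^3.
Test candidates g = 2, 3, … against the prime factors q ∈ {2, 3} of φ(109): g is a generator iff g^(108/q) ≢ 1 for every such q.
g = 2: 2^54 ≡ 108; 2^36 ≡ 1 — hits 1, so not a primitive root.
g = 3: 3^54 ≡ 1 — hits 1, so not a primitive root.
g = 4: 4^54 ≡ 1 — hits 1, so not a primitive root.
g = 5: 5^54 ≡ 1 — hits 1, so not a primitive root.
g = 6: 6^54 ≡ 108; 6^36 ≡ 63 — none is 1, so 6 is a primitive root.
Hence the least primitive root of 109 is 6.

6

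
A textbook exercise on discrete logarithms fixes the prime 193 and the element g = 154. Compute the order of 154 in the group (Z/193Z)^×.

64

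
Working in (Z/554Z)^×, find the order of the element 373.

276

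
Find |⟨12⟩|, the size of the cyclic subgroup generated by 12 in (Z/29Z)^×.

The order of 12 must divide φ(29) = 29 − 1 = 28 = 2^2 · 7.
Divisors of 28: 1, 2, 4, 7, 14, 28.
Check 12^d mod 29 for each divisor in increasing order:
12^1 ≡ 12 (mod 29)
12^2 ≡ 28 (mod 29)
12^4 ≡ 1 (mod 29) ✓
Hence ord(12) = 4.

4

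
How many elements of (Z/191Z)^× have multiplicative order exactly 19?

φ(191) = 191 − 1 = 190 = 2 · 5 · 19.
Since (Z/191Z)^× is cyclic of order 190, the number of elements of order d is φ(d) when d | 190 and 0 otherwise.
19 | 190, and φ(19) = 19 − 1 = 18.

18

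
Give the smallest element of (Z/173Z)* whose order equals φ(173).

φ(173) = 173 − 1 = 172 = 2^2 · 43.
Test candidates g = 2, 3, … against the prime factors q ∈ {2, 43} of φ(173): g is a generator iff g^(172/q) ≢ 1 for every such q.
g = 2: 2^86 ≡ 172; 2^4 ≡ 16 — none is 1, so 2 is a primitive root.
The smallest primitive root modulo 173 is 2.

2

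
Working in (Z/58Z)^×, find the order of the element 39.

Since 39 ∈ (Z/58Z)^×, its order divides φ(58) = φ(2)·φ(29) = 1·28 = 28 = 2^2 · 7.
Divisors of 28: 1, 2, 4, 7, 14, 28.
Compute 39^d (mod 58) for the divisors d until we hit 1:
39^1 ≡ 39
39^2 ≡ 13
39^4 ≡ 53
39^7 ≡ 17
39^14 ≡ 57
39^28 ≡ 1
Therefore the multiplicative order of 39 modulo 58 is 28.

28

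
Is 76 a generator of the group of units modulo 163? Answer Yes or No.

φ(163) = 163 − 1 = 162 = 2 · 3^4.
Test 76^(162/q) mod 163 for each prime factor q of 162:
76^81 ≡ 162 (mod 163)  [q = 2: ≢ 1 ✓]
76^54 ≡ 104 (mod 163)  [q = 3: ≢ 1 ✓]
None equal 1, so ord_163(76) = 162: 76 is a primitive root.

Yes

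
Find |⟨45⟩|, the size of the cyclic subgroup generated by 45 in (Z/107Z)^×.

The order of 45 must divide φ(107) = 107 − 1 = 106 = 2 · 53.
Divisors of 106: 1, 2, 53, 106.
Compute 45^d (mod 107) for the divisors d until we hit 1:
45^1 ≡ 45
45^2 ≡ 99
45^53 ≡ 106
45^106 ≡ 1
Hence ord(45) = 106.

106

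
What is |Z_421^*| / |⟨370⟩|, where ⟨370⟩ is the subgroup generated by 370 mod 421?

By Lagrange's theorem, ord_421(370) divides φ(421) = 421 − 1 = 420 = 2^2 · 3 · 5 · 7.
Divisors of 420: 1, 2, 3, 4, 5, 6, 7, 10, 12, 14, 15, 20, 21, 28, 30, 35, 42, 60, 70, 84, 105, 140, 210, 420.
Compute 370^d (mod 421) for the divisors d until we hit 1:
370^1 ≡ 370 (mod 421)
370^2 ≡ 75 (mod 421)
370^3 ≡ 385 (mod 421)
370^4 ≡ 152 (mod 421)
370^5 ≡ 247 (mod 421)
370^6 ≡ 33 (mod 421)
370^7 ≡ 1 (mod 421) ✓
Thus |⟨370⟩| = ord(370) = 7.
The index is φ(421) / ord(370) = 420 / 7 = 60.

60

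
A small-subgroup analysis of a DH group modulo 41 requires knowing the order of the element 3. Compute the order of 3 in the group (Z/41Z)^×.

8

Since 3 ∈ (Z/41Z)^×, its order divides φ(41) = 41 − 1 = 40 = 2^3 · 5.
Divisors of 40: 1, 2, 4, 5, 8, 10, 20, 40.
Test each divisor d:
3^1 ≡ 3 (mod 41)
3^2 ≡ 9 (mod 41)
3^4 ≡ 40 (mod 41)
3^5 ≡ 38 (mod 41)
3^8 ≡ 1 (mod 41) ✓
Therefore the multiplicative order of 3 modulo 41 is 8.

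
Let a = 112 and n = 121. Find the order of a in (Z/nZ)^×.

10

By Lagrange's theorem, ord_121(112) divides φ(121) = φ(11^2) = 11·(11−1) = 110 = 2 · 5 · 11.
Divisors of 110: 1, 2, 5, 10, 11, 22, 55, 110.
Test each divisor d:
112^1 ≡ 112 (mod 121)
112^2 ≡ 81 (mod 121)
112^5 ≡ 120 (mod 121)
112^10 ≡ 1 (mod 121) ✓
Hence ord(112) = 10.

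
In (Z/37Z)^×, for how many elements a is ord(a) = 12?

φ(37) = 37 − 1 = 36 = 2^2 · 3^2.
Since (Z/37Z)^× is cyclic of order 36, the number of elements of order d is φ(d) when d | 36 and 0 otherwise.
12 = 2^2 · 3 divides 36, and φ(12) = 4.

4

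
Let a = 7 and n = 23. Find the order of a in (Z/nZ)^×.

Since 7 ∈ (Z/23Z)^×, its order divides φ(23) = 23 − 1 = 22 = 2 · 11.
Divisors of 22: 1, 2, 11, 22.
Compute 7^d (mod 23) for the divisors d until we hit 1:
7^1 ≡ 7
7^2 ≡ 3
7^11 ≡ 22
7^22 ≡ 1
Hence ord(7) = 22.

22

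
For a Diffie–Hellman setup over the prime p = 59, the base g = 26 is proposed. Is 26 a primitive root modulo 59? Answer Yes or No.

No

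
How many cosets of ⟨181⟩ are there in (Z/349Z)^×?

6

The order of 181 must divide φ(349) = 349 − 1 = 348 = 2^2 · 3 · 29.
Divisors of 348: 1, 2, 3, 4, 6, 12, 29, 58, 87, 116, 174, 348.
Evaluate successive powers at the divisors of 348:
181^1 ≡ 181 (mod 349)
181^2 ≡ 304 (mod 349)
181^3 ≡ 231 (mod 349)
181^4 ≡ 280 (mod 349)
181^6 ≡ 313 (mod 349)
181^12 ≡ 249 (mod 349)
181^29 ≡ 348 (mod 349)
181^58 ≡ 1 (mod 349) ✓
Thus |⟨181⟩| = ord(181) = 58.
[(Z/349Z)^× : ⟨181⟩] = 348/58 = 6.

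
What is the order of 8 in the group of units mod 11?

10

Since 8 ∈ (Z/11Z)^×, its order divides φ(11) = 11 − 1 = 10 = 2 · 5.
Divisors of 10: 1, 2, 5, 10.
Compute 8^d (mod 11) for the divisors d until we hit 1:
8^1 ≡ 8
8^2 ≡ 9
8^5 ≡ 10
8^10 ≡ 1
Therefore the multiplicative order of 8 modulo 11 is 10.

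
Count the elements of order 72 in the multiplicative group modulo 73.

24

φ(73) = 73 − 1 = 72 = 2^3 · 3^2.
(Z/73Z)^× is cyclic (|G| = 72); a cyclic group of order m has exactly φ(d) elements of each order d | m, and none otherwise.
72 = 2^3 · 3^2 divides 72, and φ(72) = 24.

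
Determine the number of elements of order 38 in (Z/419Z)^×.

18

φ(419) = 419 − 1 = 418 = 2 · 11 · 19.
In a cyclic group of order 418, there are φ(d) elements of order d for each divisor d of 418, and zero for non-divisors.
38 = 2 · 19 divides 418, and φ(38) = 18.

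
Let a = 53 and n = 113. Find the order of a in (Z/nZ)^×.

28

ord(53) | φ(113) = 113 − 1 = 112 = 2^4 · 7.
Divisors of 112: 1, 2, 4, 7, 8, 14, 16, 28, 56, 112.
Check 53^d mod 113 for each divisor in increasing order:
53^1 ≡ 53
53^2 ≡ 97
53^4 ≡ 30
53^7 ≡ 98
53^8 ≡ 109
53^14 ≡ 112
53^16 ≡ 16
53^28 ≡ 1
So ord_113(53) = 28.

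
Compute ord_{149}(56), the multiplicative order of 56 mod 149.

148

By Lagrange's theorem, ord_149(56) divides φ(149) = 149 − 1 = 148 = 2^2 · 37.
Divisors of 148: 1, 2, 4, 37, 74, 148.
Check 56^d mod 149 for each divisor in increasing order:
56^1 ≡ 56 (mod 149)
56^2 ≡ 7 (mod 149)
56^4 ≡ 49 (mod 149)
56^37 ≡ 105 (mod 149)
56^74 ≡ 148 (mod 149)
56^148 ≡ 1 (mod 149) ✓
Hence ord(56) = 148.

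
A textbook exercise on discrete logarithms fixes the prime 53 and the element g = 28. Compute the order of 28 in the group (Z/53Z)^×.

13

The order of 28 must divide φ(53) = 53 − 1 = 52 = 2^2 · 13.
Divisors of 52: 1, 2, 4, 13, 26, 52.
Check 28^d mod 53 for each divisor in increasing order:
28^1 ≡ 28
28^2 ≡ 42
28^4 ≡ 15
28^13 ≡ 1
The smallest such exponent is 13, so the order of 28 is 13.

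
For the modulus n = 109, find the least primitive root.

6

φ(109) = 109 − 1 = 108 = 2^2 · 3^3.
Test candidates g = 2, 3, … against the prime factors q ∈ {2, 3} of φ(109): g is a generator iff g^(108/q) ≢ 1 for every such q.
g = 2: 2^54 ≡ 108; 2^36 ≡ 1 — hits 1, so not a primitive root.
g = 3: 3^54 ≡ 1 — hits 1, so not a primitive root.
g = 4: 4^54 ≡ 1 — hits 1, so not a primitive root.
g = 5: 5^54 ≡ 1 — hits 1, so not a primitive root.
g = 6: 6^54 ≡ 108; 6^36 ≡ 63 — none is 1, so 6 is a primitive root.
So 6 is the smallest generator of (Z/109Z)^×.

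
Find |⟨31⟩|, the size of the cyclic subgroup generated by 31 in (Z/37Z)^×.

4

ord(31) | φ(37) = 37 − 1 = 36 = 2^2 · 3^2.
Divisors of 36: 1, 2, 3, 4, 6, 9, 12, 18, 36.
Check 31^d mod 37 for each divisor in increasing order:
31^1 ≡ 31
31^2 ≡ 36
31^3 ≡ 6
31^4 ≡ 1
The smallest such exponent is 4, so the order of 31 is 4.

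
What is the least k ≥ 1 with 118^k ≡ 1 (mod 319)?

140

By Lagrange's theorem, ord_319(118) divides φ(319) = φ(11·29) = (11−1)·(29−1) = 10·28 = 280 = 2^3 · 5 · 7.
Divisors of 280: 1, 2, 4, 5, 7, 8, 10, 14, 20, 28, 35, 40, 56, 70, 140, 280.
Check 118^d mod 319 for each divisor in increasing order:
118^1 ≡ 118 (mod 319)
118^2 ≡ 207 (mod 319)
118^4 ≡ 103 (mod 319)
118^5 ≡ 32 (mod 319)
118^7 ≡ 244 (mod 319)
118^8 ≡ 82 (mod 319)
118^10 ≡ 67 (mod 319)
118^14 ≡ 202 (mod 319)
118^20 ≡ 23 (mod 319)
118^28 ≡ 291 (mod 319)
118^35 ≡ 186 (mod 319)
118^40 ≡ 210 (mod 319)
118^56 ≡ 146 (mod 319)
118^70 ≡ 144 (mod 319)
118^140 ≡ 1 (mod 319) ✓
The smallest such exponent is 140, so the order of 118 is 140.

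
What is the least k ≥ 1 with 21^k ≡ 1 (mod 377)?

By Lagrange's theorem, ord_377(21) divides φ(377) = φ(13·29) = (13−1)·(29−1) = 12·28 = 336 = 2^4 · 3 · 7.
Divisors of 336: 1, 2, 3, 4, 6, 7, 8, 12, 14, 16, 21, 24, 28, 42, 48, 56, 84, 112, 168, 336.
Test each divisor d:
21^1 ≡ 21 (mod 377)
21^2 ≡ 64 (mod 377)
21^3 ≡ 213 (mod 377)
21^4 ≡ 326 (mod 377)
21^6 ≡ 129 (mod 377)
21^7 ≡ 70 (mod 377)
21^8 ≡ 339 (mod 377)
21^12 ≡ 53 (mod 377)
21^14 ≡ 376 (mod 377)
21^16 ≡ 313 (mod 377)
21^21 ≡ 307 (mod 377)
21^24 ≡ 170 (mod 377)
21^28 ≡ 1 (mod 377) ✓
Therefore the multiplicative order of 21 modulo 377 is 28.

28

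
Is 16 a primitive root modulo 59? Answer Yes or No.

No

φ(59) = 59 − 1 = 58 = 2 · 29.
It suffices to check that the order of 16 is not a proper divisor of 58: compute 16^(58/q) for q ∈ {2, 29}.
16^29 ≡ 1 (mod 59)  [q = 2: ≡ 1 ✗]
16^2 ≡ 20 (mod 59)  [q = 29: ≢ 1 ✓]
16^29 ≡ 1 shows ord(16) | 29, strictly less than φ(59); not a primitive root.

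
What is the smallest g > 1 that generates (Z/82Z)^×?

7

φ(82) = φ(2)·φ(41) = 1·40 = 40 = 2^3 · 5.
Test candidates g = 2, 3, … against the prime factors q ∈ {2, 5} of φ(82): g is a generator iff g^(40/q) ≢ 1 for every such q.
g = 2: gcd(2, 82) = 2 > 1, not a unit — skip.
g = 3: 3^20 ≡ 81; 3^8 ≡ 1 — hits 1, so not a primitive root.
g = 4: gcd(4, 82) = 2 > 1, not a unit — skip.
g = 5: 5^20 ≡ 1 — hits 1, so not a primitive root.
g = 6: gcd(6, 82) = 2 > 1, not a unit — skip.
g = 7: 7^20 ≡ 81; 7^8 ≡ 37 — none is 1, so 7 is a primitive root.
Hence the least primitive root of 82 is 7.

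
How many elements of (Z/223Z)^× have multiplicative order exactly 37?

φ(223) = 223 − 1 = 222 = 2 · 3 · 37.
In a cyclic group of order 222, there are φ(d) elements of order d for each divisor d of 222, and zero for non-divisors.
37 | 222, and φ(37) = 37 − 1 = 36.

36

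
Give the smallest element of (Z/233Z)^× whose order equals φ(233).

3

φ(233) = 233 − 1 = 232 = 2^3 · 29.
g is a primitive root iff g^(232/q) ≢ 1 (mod 233) for each prime q ∈ {2, 29}.
g = 2: 2^116 ≡ 1 — hits 1, so not a primitive root.
g = 3: 3^116 ≡ 232; 3^8 ≡ 37 — none is 1, so 3 is a primitive root.
Hence the least primitive root of 233 is 3.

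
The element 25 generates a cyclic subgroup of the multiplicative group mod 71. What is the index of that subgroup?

ord(25) | φ(71) = 71 − 1 = 70 = 2 · 5 · 7.
Divisors of 70: 1, 2, 5, 7, 10, 14, 35, 70.
Evaluate successive powers at the divisors of 70:
25^1 ≡ 25
25^2 ≡ 57
25^5 ≡ 1
Thus |⟨25⟩| = ord(25) = 5.
[(Z/71Z)^× : ⟨25⟩] = 70/5 = 14.

14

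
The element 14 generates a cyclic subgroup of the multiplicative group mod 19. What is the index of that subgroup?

Since 14 ∈ (Z/19Z)^×, its order divides φ(19) = 19 − 1 = 18 = 2 · 3^2.
Divisors of 18: 1, 2, 3, 6, 9, 18.
Test each divisor d:
14^1 ≡ 14 (mod 19)
14^2 ≡ 6 (mod 19)
14^3 ≡ 8 (mod 19)
14^6 ≡ 7 (mod 19)
14^9 ≡ 18 (mod 19)
14^18 ≡ 1 (mod 19) ✓
So ord_19(14) = 18, hence |⟨14⟩| = 18.
The index is φ(19) / ord(14) = 18 / 18 = 1.

1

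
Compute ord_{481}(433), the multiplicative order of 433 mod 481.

By Lagrange's theorem, ord_481(433) divides φ(481) = φ(13·37) = (13−1)·(37−1) = 12·36 = 432 = 2^4 · 3^3.
Divisors of 432: 1, 2, 3, 4, 6, 8, 9, 12, 16, 18, 24, 27, 36, 48, 54, 72, 108, 144, 216, 432.
Check 433^d mod 481 for each divisor in increasing order:
433^1 ≡ 433 (mod 481)
433^2 ≡ 380 (mod 481)
433^3 ≡ 38 (mod 481)
433^4 ≡ 100 (mod 481)
433^6 ≡ 1 (mod 481) ✓
So ord_481(433) = 6.

6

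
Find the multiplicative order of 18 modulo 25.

4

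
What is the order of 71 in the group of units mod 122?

Since 71 ∈ (Z/122Z)^×, its order divides φ(122) = φ(2)·φ(61) = 1·60 = 60 = 2^2 · 3 · 5.
Divisors of 60: 1, 2, 3, 4, 5, 6, 10, 12, 15, 20, 30, 60.
Evaluate successive powers at the divisors of 60:
71^1 ≡ 71 (mod 122)
71^2 ≡ 39 (mod 122)
71^3 ≡ 85 (mod 122)
71^4 ≡ 57 (mod 122)
71^5 ≡ 21 (mod 122)
71^6 ≡ 27 (mod 122)
71^10 ≡ 75 (mod 122)
71^12 ≡ 119 (mod 122)
71^15 ≡ 111 (mod 122)
71^20 ≡ 13 (mod 122)
71^30 ≡ 121 (mod 122)
71^60 ≡ 1 (mod 122) ✓
Hence ord(71) = 60.

60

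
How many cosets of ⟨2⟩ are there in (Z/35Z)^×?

2

By Lagrange's theorem, ord_35(2) divides φ(35) = φ(5·7) = (5−1)·(7−1) = 4·6 = 24 = 2^3 · 3.
Divisors of 24: 1, 2, 3, 4, 6, 8, 12, 24.
Check 2^d mod 35 for each divisor in increasing order:
2^1 ≡ 2 (mod 35)
2^2 ≡ 4 (mod 35)
2^3 ≡ 8 (mod 35)
2^4 ≡ 16 (mod 35)
2^6 ≡ 29 (mod 35)
2^8 ≡ 11 (mod 35)
2^12 ≡ 1 (mod 35) ✓
The order of 2 is 12, so the subgroup it generates has 12 elements.
[(Z/35Z)^× : ⟨2⟩] = 24/12 = 2.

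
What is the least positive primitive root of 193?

5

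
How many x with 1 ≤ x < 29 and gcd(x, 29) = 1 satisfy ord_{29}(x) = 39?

0

φ(29) = 29 − 1 = 28 = 2^2 · 7.
(Z/29Z)^× is cyclic (|G| = 28); a cyclic group of order m has exactly φ(d) elements of each order d | m, and none otherwise.
Here 28 is not a multiple of 39, so there are no elements of order 39.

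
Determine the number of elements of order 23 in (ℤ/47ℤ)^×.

22

φ(47) = 47 − 1 = 46 = 2 · 23.
In a cyclic group of order 46, there are φ(d) elements of order d for each divisor d of 46, and zero for non-divisors.
23 | 46, and φ(23) = 23 − 1 = 22.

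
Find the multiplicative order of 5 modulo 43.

The order of 5 must divide φ(43) = 43 − 1 = 42 = 2 · 3 · 7.
Divisors of 42: 1, 2, 3, 6, 7, 14, 21, 42.
Compute 5^d (mod 43) for the divisors d until we hit 1:
5^1 ≡ 5 (mod 43)
5^2 ≡ 25 (mod 43)
5^3 ≡ 39 (mod 43)
5^6 ≡ 16 (mod 43)
5^7 ≡ 37 (mod 43)
5^14 ≡ 36 (mod 43)
5^21 ≡ 42 (mod 43)
5^42 ≡ 1 (mod 43) ✓
Hence ord(5) = 42.

42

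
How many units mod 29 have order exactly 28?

12

φ(29) = 29 − 1 = 28 = 2^2 · 7.
In a cyclic group of order 28, there are φ(d) elements of order d for each divisor d of 28, and zero for non-divisors.
28 = 2^2 · 7 divides 28, and φ(28) = 12.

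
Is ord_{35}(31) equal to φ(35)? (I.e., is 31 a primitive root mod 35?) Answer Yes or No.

35 = 5 · 7 is a product of two distinct odd primes, so (Z/35Z)^× ≅ (Z/5Z)^× × (Z/7Z)^× is not cyclic.
No primitive root modulo 35 exists; in particular 31 is not one.

No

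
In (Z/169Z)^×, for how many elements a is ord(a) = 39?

φ(169) = φ(13^2) = 13·(13−1) = 156 = 2^2 · 3 · 13.
Since (Z/169Z)^× is cyclic of order 156, the number of elements of order d is φ(d) when d | 156 and 0 otherwise.
39 = 3 · 13 divides 156, and φ(39) = 24.

24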